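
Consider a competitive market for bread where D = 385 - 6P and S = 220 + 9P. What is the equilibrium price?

Set D = S: 385 - 6P = 220 + 9P.
165 = 15P, so P* = 11.
Q* = 385 − 6(11) = 319.

P* = 11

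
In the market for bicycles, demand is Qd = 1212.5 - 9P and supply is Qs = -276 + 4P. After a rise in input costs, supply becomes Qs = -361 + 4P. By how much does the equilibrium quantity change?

Original equilibrium: P* = 114.5, Q* = 182.
New equilibrium: 1212.5 - 9P = -361 + 4P, so 1573.5 = 13P and P' = 3147/26; Q' = 1212.5 − 9(3147/26) = 1601/13.
Change in quantity: 1601/13 − 182 = -765/13.

ΔQ = -765/13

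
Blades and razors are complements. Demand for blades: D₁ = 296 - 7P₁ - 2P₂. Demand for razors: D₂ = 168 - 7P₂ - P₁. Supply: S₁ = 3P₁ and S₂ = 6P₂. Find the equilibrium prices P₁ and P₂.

P₁ = 27.4375, P₂ = 10.8125

Market 1: 296 - 7P₁ - 2P₂ = 3P₁ → 10P₁ + 2P₂ = 296.
Market 2: 13P₂ + P₁ = 168.
Eliminating P₂: 13×(1) − 2×(2) gives 128P₁ = 3512, so P₁ = 27.4375.
Back-substitute into (2): P₂ = (168 − 1×27.4375) / 13 = 10.8125.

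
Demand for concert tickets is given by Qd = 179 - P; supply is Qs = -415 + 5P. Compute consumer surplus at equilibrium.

Consumer surplus = 3200

Equilibrium: 179 - P = -415 + 5P gives P* = 99, Q* = 80.
Demand choke price (Qd = 0): P = 179.
CS = ½(179 − 99)(80) = 3200.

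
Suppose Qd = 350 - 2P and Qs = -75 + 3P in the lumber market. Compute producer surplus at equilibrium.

Equilibrium: 350 - 2P = -75 + 3P gives P* = 85, Q* = 180.
Supply starts at P = 25 (where Qs = 0).
PS = ½(85 − 25)(180) = 5400.

Producer surplus = 5400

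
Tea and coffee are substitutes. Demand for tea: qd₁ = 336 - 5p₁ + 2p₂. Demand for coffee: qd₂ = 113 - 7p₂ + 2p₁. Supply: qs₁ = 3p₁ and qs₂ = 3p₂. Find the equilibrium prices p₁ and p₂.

Market 1: 336 - 5p₁ + 2p₂ = 3p₁ → 8p₁ - 2p₂ = 336.
Market 2: 10p₂ - 2p₁ = 113.
Eliminating p₂: 10×(1) + 2×(2) gives 76p₁ = 3586, so p₁ = 1793/38.
Back-substitute into (2): p₂ = (113 + 2×1793/38) / 10 = 394/19.

p₁ = 1793/38, p₂ = 394/19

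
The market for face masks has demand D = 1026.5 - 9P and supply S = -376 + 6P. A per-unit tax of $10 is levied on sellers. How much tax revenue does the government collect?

Pre-tax equilibrium: P* = 93.5, Q* = 185.
Tax on sellers shifts supply to S = -376 + 6(P − 10) = -436 + 6P.
1026.5 - 9P = -436 + 6P gives buyer price Pb = 97.5; sellers receive Ps = 97.5 − 10 = 87.5.
New quantity: Q = 1026.5 − 9(97.5) = 149.
Revenue = 10 × 149 = 1490.

Tax revenue = 1490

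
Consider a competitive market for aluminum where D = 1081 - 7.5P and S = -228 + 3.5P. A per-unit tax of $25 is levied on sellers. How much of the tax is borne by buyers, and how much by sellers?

Pre-tax equilibrium: P* = 119, Q* = 188.5.
Tax on sellers shifts supply to S = -228 + 3.5(P − 25) = -315.5 + 3.5P.
1081 - 7.5P = -315.5 + 3.5P gives buyer price Pb = 2793/22; sellers receive Ps = 2793/22 − 25 = 2243/22.
New quantity: Q = 1081 − 7.5(2793/22) = 5669/44.
Buyer burden = 2793/22 − 119 = 175/22; seller burden = 119 − 2243/22 = 375/22.

Buyers bear 175/22, sellers bear 375/22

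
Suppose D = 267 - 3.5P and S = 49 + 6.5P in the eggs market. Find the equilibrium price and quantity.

Set D = S: 267 - 3.5P = 49 + 6.5P.
218 = 10P, so P* = 21.8.
Q* = 267 − 3.5(21.8) = 190.7.

P* = 21.8, Q* = 190.7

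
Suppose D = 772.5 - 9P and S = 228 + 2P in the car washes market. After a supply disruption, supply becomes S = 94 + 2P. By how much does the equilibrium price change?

Original equilibrium: P* = 49.5, Q* = 327.
New equilibrium: 772.5 - 9P = 94 + 2P, so 678.5 = 11P and P' = 1357/22; Q' = 772.5 − 9(1357/22) = 2391/11.
Change in price: 1357/22 − 49.5 = 134/11.

ΔP = 134/11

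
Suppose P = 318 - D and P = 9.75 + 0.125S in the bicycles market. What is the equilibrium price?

Set the two price expressions equal: 318 - Q = 9.75 + 0.125Q.
308.25 = 1.125Q, so Q* = 274.
P* = 318 − (1)(274) = 44.

P* = 44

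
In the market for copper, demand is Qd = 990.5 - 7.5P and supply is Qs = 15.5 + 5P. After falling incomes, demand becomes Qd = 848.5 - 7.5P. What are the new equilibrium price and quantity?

P' = 66.64, Q' = 348.7

Original equilibrium: P* = 78, Q* = 405.5.
New equilibrium: 848.5 - 7.5P = 15.5 + 5P, so 833 = 12.5P and P' = 66.64; Q' = 848.5 − 7.5(66.64) = 348.7.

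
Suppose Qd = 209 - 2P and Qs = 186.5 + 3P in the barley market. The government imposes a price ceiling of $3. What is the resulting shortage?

Equilibrium price would be P* = 4.5, so the ceiling at 3 binds.
At P = 3: Qd = 209 − 2(3) = 203, Qs = 186.5 + 3(3) = 195.5.
Shortage = 203 − 195.5 = 7.5.

Shortage = 7.5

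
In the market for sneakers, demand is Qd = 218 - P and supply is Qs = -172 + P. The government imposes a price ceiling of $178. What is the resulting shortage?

Shortage = 34

Equilibrium price would be P* = 195, so the ceiling at 178 binds.
At P = 178: Qd = 218 − 1(178) = 40, Qs = -172 + 1(178) = 6.
Shortage = 40 − 6 = 34.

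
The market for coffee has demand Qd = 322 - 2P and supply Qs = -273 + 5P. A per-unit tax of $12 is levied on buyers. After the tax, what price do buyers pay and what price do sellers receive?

Buyers pay 655/7, sellers receive 571/7

Pre-tax equilibrium: P* = 85, Q* = 152.
Tax on buyers shifts demand to Qd = 322 − 2(P + 12) = 298 - 2P.
298 - 2P = -273 + 5P gives seller price Ps = 571/7; buyers pay Pb = 571/7 + 12 = 655/7.
New quantity: Q = 322 − 2(655/7) = 944/7.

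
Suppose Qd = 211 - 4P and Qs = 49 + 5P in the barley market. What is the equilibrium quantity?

Q* = 139

Set Qd = Qs: 211 - 4P = 49 + 5P.
162 = 9P, so P* = 18.
Q* = 211 − 4(18) = 139.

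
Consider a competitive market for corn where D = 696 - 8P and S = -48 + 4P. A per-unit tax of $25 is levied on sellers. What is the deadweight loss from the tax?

Pre-tax equilibrium: P* = 62, Q* = 200.
Tax on sellers shifts supply to S = -48 + 4(P − 25) = -148 + 4P.
696 - 8P = -148 + 4P gives buyer price Pb = 211/3; sellers receive Ps = 211/3 − 25 = 136/3.
New quantity: Q = 696 − 8(211/3) = 400/3.
DWL = ½ × 25 × (200 − 400/3) = 2500/3.

Deadweight loss = 2500/3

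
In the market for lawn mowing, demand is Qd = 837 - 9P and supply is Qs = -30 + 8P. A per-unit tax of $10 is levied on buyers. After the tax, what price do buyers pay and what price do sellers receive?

Pre-tax equilibrium: P* = 51, Q* = 378.
Tax on buyers shifts demand to Qd = 837 − 9(P + 10) = 747 - 9P.
747 - 9P = -30 + 8P gives seller price Ps = 777/17; buyers pay Pb = 777/17 + 10 = 947/17.
New quantity: Q = 837 − 9(947/17) = 5706/17.

Buyers pay 947/17, sellers receive 777/17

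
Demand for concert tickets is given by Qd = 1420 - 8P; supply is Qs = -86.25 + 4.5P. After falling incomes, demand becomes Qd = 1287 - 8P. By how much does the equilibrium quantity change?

Original equilibrium: P* = 120.5, Q* = 456.
New equilibrium: 1287 - 8P = -86.25 + 4.5P, so 1373.25 = 12.5P and P' = 109.86; Q' = 1287 − 8(109.86) = 408.12.
Change in quantity: 408.12 − 456 = -47.88.

ΔQ = -47.88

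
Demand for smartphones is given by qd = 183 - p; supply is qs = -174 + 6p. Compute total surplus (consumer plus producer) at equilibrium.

Equilibrium: 183 - p = -174 + 6p gives p* = 51, q* = 132.
Demand choke price: p = 183; supply starts at p = 29.
CS = ½(183 − 51)(132) = 8712; PS = ½(51 − 29)(132) = 1452.

Total surplus = 10164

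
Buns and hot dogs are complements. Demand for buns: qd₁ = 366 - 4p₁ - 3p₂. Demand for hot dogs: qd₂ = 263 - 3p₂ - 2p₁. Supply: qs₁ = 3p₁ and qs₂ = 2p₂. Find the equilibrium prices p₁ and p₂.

p₁ = 1041/29, p₂ = 1109/29

Market 1: 366 - 4p₁ - 3p₂ = 3p₁ → 7p₁ + 3p₂ = 366.
Market 2: 5p₂ + 2p₁ = 263.
Eliminating p₂: 5×(1) − 3×(2) gives 29p₁ = 1041, so p₁ = 1041/29.
Back-substitute into (2): p₂ = (263 − 2×1041/29) / 5 = 1109/29.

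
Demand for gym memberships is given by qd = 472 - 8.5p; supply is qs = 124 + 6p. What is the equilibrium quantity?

Set qd = qs: 472 - 8.5p = 124 + 6p.
348 = 14.5p, so p* = 24.
q* = 472 − 8.5(24) = 268.

q* = 268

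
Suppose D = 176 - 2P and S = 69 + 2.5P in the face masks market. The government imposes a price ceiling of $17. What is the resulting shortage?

Shortage = 30.5

Equilibrium price would be P* = 214/9, so the ceiling at 17 binds.
At P = 17: D = 176 − 2(17) = 142, S = 69 + 2.5(17) = 111.5.
Shortage = 142 − 111.5 = 30.5.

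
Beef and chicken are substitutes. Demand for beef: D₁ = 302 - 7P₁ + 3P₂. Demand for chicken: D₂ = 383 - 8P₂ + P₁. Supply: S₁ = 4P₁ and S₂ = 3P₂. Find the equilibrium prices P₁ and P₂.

P₁ = 4471/118, P₂ = 4515/118

Market 1: 302 - 7P₁ + 3P₂ = 4P₁ → 11P₁ - 3P₂ = 302.
Market 2: 11P₂ - P₁ = 383.
Eliminating P₂: 11×(1) + 3×(2) gives 118P₁ = 4471, so P₁ = 4471/118.
Back-substitute into (2): P₂ = (383 + 1×4471/118) / 11 = 4515/118.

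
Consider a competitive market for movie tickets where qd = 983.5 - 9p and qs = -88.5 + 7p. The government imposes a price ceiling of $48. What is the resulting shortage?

Equilibrium price would be p* = 67, so the ceiling at 48 binds.
At p = 48: qd = 983.5 − 9(48) = 551.5, qs = -88.5 + 7(48) = 247.5.
Shortage = 551.5 − 247.5 = 304.

Shortage = 304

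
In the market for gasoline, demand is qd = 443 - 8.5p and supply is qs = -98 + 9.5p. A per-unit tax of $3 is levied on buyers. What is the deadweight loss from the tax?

Deadweight loss = 20.1875

Pre-tax equilibrium: p* = 541/18, q* = 6751/36.
Tax on buyers shifts demand to qd = 443 − 8.5(p + 3) = 417.5 - 8.5p.
417.5 - 8.5p = -98 + 9.5p gives seller price ps = 1031/36; buyers pay pb = 1031/36 + 3 = 1139/36.
New quantity: q = 443 − 8.5(1139/36) = 12533/72.
DWL = ½ × 3 × (6751/36 − 12533/72) = 20.1875.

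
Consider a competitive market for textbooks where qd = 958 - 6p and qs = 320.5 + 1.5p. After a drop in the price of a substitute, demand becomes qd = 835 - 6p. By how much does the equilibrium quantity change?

Original equilibrium: p* = 85, q* = 448.
New equilibrium: 835 - 6p = 320.5 + 1.5p, so 514.5 = 7.5p and p' = 68.6; q' = 835 − 6(68.6) = 423.4.
Change in quantity: 423.4 − 448 = -24.6.

Δq = -24.6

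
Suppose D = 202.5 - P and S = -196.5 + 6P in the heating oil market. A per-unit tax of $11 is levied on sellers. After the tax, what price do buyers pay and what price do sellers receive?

Pre-tax equilibrium: P* = 57, Q* = 145.5.
Tax on sellers shifts supply to S = -196.5 + 6(P − 11) = -262.5 + 6P.
202.5 - P = -262.5 + 6P gives buyer price Pb = 465/7; sellers receive Ps = 465/7 − 11 = 388/7.
New quantity: Q = 202.5 − 1(465/7) = 1905/14.

Buyers pay 465/7, sellers receive 388/7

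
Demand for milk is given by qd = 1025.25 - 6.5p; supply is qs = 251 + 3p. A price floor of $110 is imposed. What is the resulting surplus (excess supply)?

Surplus = 270.75

Equilibrium price would be p* = 81.5, so the floor at 110 binds.
At p = 110: qd = 310.25, qs = 581.
Surplus = 581 − 310.25 = 270.75.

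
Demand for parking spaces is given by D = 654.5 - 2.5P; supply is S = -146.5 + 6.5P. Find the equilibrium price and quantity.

Set D = S: 654.5 - 2.5P = -146.5 + 6.5P.
801 = 9P, so P* = 89.
Q* = 654.5 − 2.5(89) = 432.

P* = 89, Q* = 432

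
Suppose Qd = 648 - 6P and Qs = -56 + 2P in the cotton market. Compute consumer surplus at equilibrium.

Equilibrium: 648 - 6P = -56 + 2P gives P* = 88, Q* = 120.
Demand choke price (Qd = 0): P = 108.
CS = ½(108 − 88)(120) = 1200.

Consumer surplus = 1200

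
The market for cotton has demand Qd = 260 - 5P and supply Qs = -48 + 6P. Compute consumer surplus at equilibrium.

Consumer surplus = 1440

Equilibrium: 260 - 5P = -48 + 6P gives P* = 28, Q* = 120.
Demand choke price (Qd = 0): P = 52.
CS = ½(52 − 28)(120) = 1440.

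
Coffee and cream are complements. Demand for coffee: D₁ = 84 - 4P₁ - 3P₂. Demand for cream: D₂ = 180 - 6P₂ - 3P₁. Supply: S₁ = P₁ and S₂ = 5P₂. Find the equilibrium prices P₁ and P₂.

Market 1: 84 - 4P₁ - 3P₂ = P₁ → 5P₁ + 3P₂ = 84.
Market 2: 11P₂ + 3P₁ = 180.
Eliminating P₂: 11×(1) − 3×(2) gives 46P₁ = 384, so P₁ = 192/23.
Back-substitute into (2): P₂ = (180 − 3×192/23) / 11 = 324/23.

P₁ = 192/23, P₂ = 324/23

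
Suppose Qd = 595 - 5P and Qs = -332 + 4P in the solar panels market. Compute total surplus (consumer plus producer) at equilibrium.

Total surplus = 1440

Equilibrium: 595 - 5P = -332 + 4P gives P* = 103, Q* = 80.
Demand choke price: P = 119; supply starts at P = 83.
CS = ½(119 − 103)(80) = 640; PS = ½(103 − 83)(80) = 800.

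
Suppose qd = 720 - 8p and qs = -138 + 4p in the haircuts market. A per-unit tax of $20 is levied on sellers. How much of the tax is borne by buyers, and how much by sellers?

Buyers bear 20/3, sellers bear 40/3

Pre-tax equilibrium: p* = 71.5, q* = 148.
Tax on sellers shifts supply to qs = -138 + 4(p − 20) = -218 + 4p.
720 - 8p = -218 + 4p gives buyer price pb = 469/6; sellers receive ps = 469/6 − 20 = 349/6.
New quantity: q = 720 − 8(469/6) = 284/3.
Buyer burden = 469/6 − 71.5 = 20/3; seller burden = 71.5 − 349/6 = 40/3.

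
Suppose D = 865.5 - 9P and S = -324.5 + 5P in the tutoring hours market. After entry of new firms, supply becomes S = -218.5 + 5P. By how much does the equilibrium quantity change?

Original equilibrium: P* = 85, Q* = 100.5.
New equilibrium: 865.5 - 9P = -218.5 + 5P, so 1084 = 14P and P' = 542/7; Q' = 865.5 − 9(542/7) = 2361/14.
Change in quantity: 2361/14 − 100.5 = 477/7.

ΔQ = 477/7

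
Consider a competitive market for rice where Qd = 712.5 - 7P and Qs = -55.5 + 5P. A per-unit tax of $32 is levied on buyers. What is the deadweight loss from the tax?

Pre-tax equilibrium: P* = 64, Q* = 264.5.
Tax on buyers shifts demand to Qd = 712.5 − 7(P + 32) = 488.5 - 7P.
488.5 - 7P = -55.5 + 5P gives seller price Ps = 136/3; buyers pay Pb = 136/3 + 32 = 232/3.
New quantity: Q = 712.5 − 7(232/3) = 1027/6.
DWL = ½ × 32 × (264.5 − 1027/6) = 4480/3.

Deadweight loss = 4480/3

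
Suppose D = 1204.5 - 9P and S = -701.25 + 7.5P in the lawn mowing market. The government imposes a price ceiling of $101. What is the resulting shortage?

Equilibrium price would be P* = 115.5, so the ceiling at 101 binds.
At P = 101: D = 1204.5 − 9(101) = 295.5, S = -701.25 + 7.5(101) = 56.25.
Shortage = 295.5 − 56.25 = 239.25.

Shortage = 239.25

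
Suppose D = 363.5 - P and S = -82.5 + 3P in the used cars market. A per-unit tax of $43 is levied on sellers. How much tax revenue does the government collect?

Tax revenue = 9449.25

Pre-tax equilibrium: P* = 111.5, Q* = 252.
Tax on sellers shifts supply to S = -82.5 + 3(P − 43) = -211.5 + 3P.
363.5 - P = -211.5 + 3P gives buyer price Pb = 143.75; sellers receive Ps = 143.75 − 43 = 100.75.
New quantity: Q = 363.5 − 1(143.75) = 219.75.
Revenue = 43 × 219.75 = 9449.25.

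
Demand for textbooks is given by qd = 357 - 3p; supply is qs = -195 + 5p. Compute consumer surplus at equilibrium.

Consumer surplus = 3750

Equilibrium: 357 - 3p = -195 + 5p gives p* = 69, q* = 150.
Demand choke price (qd = 0): p = 119.
CS = ½(119 − 69)(150) = 3750.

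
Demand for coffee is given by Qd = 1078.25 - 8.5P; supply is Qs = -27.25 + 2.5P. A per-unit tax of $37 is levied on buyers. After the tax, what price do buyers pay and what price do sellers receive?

Pre-tax equilibrium: P* = 100.5, Q* = 224.
Tax on buyers shifts demand to Qd = 1078.25 − 8.5(P + 37) = 763.75 - 8.5P.
763.75 - 8.5P = -27.25 + 2.5P gives seller price Ps = 791/11; buyers pay Pb = 791/11 + 37 = 1198/11.
New quantity: Q = 1078.25 − 8.5(1198/11) = 6711/44.

Buyers pay 1198/11, sellers receive 791/11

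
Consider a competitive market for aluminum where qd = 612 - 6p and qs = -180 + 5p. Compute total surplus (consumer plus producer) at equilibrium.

Total surplus = 5940

Equilibrium: 612 - 6p = -180 + 5p gives p* = 72, q* = 180.
Demand choke price: p = 102; supply starts at p = 36.
CS = ½(102 − 72)(180) = 2700; PS = ½(72 − 36)(180) = 3240.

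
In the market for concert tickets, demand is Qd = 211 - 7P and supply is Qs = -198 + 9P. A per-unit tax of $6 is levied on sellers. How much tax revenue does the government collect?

Pre-tax equilibrium: P* = 25.5625, Q* = 32.0625.
Tax on sellers shifts supply to Qs = -198 + 9(P − 6) = -252 + 9P.
211 - 7P = -252 + 9P gives buyer price Pb = 28.9375; sellers receive Ps = 28.9375 − 6 = 22.9375.
New quantity: Q = 211 − 7(28.9375) = 8.4375.
Revenue = 6 × 8.4375 = 50.625.

Tax revenue = 50.625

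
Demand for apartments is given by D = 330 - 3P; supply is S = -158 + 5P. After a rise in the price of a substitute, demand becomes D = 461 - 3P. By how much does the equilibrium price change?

ΔP = 16.375

Original equilibrium: P* = 61, Q* = 147.
New equilibrium: 461 - 3P = -158 + 5P, so 619 = 8P and P' = 77.375; Q' = 461 − 3(77.375) = 228.875.
Change in price: 77.375 − 61 = 16.375.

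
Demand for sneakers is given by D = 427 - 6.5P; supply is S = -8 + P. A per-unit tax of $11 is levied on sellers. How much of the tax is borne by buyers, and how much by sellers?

Buyers bear 22/15, sellers bear 143/15

Pre-tax equilibrium: P* = 58, Q* = 50.
Tax on sellers shifts supply to S = -8 + 1(P − 11) = -19 + P.
427 - 6.5P = -19 + P gives buyer price Pb = 892/15; sellers receive Ps = 892/15 − 11 = 727/15.
New quantity: Q = 427 − 6.5(892/15) = 607/15.
Buyer burden = 892/15 − 58 = 22/15; seller burden = 58 − 727/15 = 143/15.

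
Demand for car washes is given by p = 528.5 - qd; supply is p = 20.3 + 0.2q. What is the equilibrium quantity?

q* = 423.5

Set the two price expressions equal: 528.5 - q = 20.3 + 0.2q.
508.2 = 1.2q, so q* = 423.5.
p* = 528.5 − (1)(423.5) = 105.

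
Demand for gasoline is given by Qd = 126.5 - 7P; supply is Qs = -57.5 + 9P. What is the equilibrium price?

Set Qd = Qs: 126.5 - 7P = -57.5 + 9P.
184 = 16P, so P* = 11.5.
Q* = 126.5 − 7(11.5) = 46.

P* = 11.5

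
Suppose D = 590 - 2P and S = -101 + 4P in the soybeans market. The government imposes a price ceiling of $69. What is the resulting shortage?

Equilibrium price would be P* = 691/6, so the ceiling at 69 binds.
At P = 69: D = 590 − 2(69) = 452, S = -101 + 4(69) = 175.
Shortage = 452 − 175 = 277.

Shortage = 277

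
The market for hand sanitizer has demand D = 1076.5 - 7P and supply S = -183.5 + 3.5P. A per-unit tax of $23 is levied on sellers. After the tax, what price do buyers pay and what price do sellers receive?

Pre-tax equilibrium: P* = 120, Q* = 236.5.
Tax on sellers shifts supply to S = -183.5 + 3.5(P − 23) = -264 + 3.5P.
1076.5 - 7P = -264 + 3.5P gives buyer price Pb = 383/3; sellers receive Ps = 383/3 − 23 = 314/3.
New quantity: Q = 1076.5 − 7(383/3) = 1097/6.

Buyers pay 383/3, sellers receive 314/3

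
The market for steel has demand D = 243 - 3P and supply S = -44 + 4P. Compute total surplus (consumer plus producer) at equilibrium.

Total surplus = 4200

Equilibrium: 243 - 3P = -44 + 4P gives P* = 41, Q* = 120.
Demand choke price: P = 81; supply starts at P = 11.
CS = ½(81 − 41)(120) = 2400; PS = ½(41 − 11)(120) = 1800.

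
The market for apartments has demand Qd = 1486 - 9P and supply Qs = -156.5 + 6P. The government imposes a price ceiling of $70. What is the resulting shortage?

Shortage = 592.5

Equilibrium price would be P* = 109.5, so the ceiling at 70 binds.
At P = 70: Qd = 1486 − 9(70) = 856, Qs = -156.5 + 6(70) = 263.5.
Shortage = 856 − 263.5 = 592.5.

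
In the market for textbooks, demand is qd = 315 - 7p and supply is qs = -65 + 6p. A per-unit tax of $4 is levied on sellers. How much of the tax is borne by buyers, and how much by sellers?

Pre-tax equilibrium: p* = 380/13, q* = 1435/13.
Tax on sellers shifts supply to qs = -65 + 6(p − 4) = -89 + 6p.
315 - 7p = -89 + 6p gives buyer price pb = 404/13; sellers receive ps = 404/13 − 4 = 352/13.
New quantity: q = 315 − 7(404/13) = 1267/13.
Buyer burden = 404/13 − 380/13 = 24/13; seller burden = 380/13 − 352/13 = 28/13.

Buyers bear 24/13, sellers bear 28/13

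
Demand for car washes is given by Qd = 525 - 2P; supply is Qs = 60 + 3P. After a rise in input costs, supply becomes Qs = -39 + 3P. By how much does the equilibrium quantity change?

ΔQ = -39.6

Original equilibrium: P* = 93, Q* = 339.
New equilibrium: 525 - 2P = -39 + 3P, so 564 = 5P and P' = 112.8; Q' = 525 − 2(112.8) = 299.4.
Change in quantity: 299.4 − 339 = -39.6.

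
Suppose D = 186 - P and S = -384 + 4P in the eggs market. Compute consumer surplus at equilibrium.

Consumer surplus = 2592

Equilibrium: 186 - P = -384 + 4P gives P* = 114, Q* = 72.
Demand choke price (D = 0): P = 186.
CS = ½(186 − 114)(72) = 2592.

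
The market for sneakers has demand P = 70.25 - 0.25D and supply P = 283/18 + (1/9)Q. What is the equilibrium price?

Set the two price expressions equal: 70.25 - 0.25Q = 283/18 + (1/9)Q.
1963/36 = (13/36)Q, so Q* = 151.
P* = 70.25 − (0.25)(151) = 32.5.

P* = 32.5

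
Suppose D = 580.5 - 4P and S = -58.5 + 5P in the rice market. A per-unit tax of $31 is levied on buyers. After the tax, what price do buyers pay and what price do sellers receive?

Buyers pay 794/9, sellers receive 515/9

Pre-tax equilibrium: P* = 71, Q* = 296.5.
Tax on buyers shifts demand to D = 580.5 − 4(P + 31) = 456.5 - 4P.
456.5 - 4P = -58.5 + 5P gives seller price Ps = 515/9; buyers pay Pb = 515/9 + 31 = 794/9.
New quantity: Q = 580.5 − 4(794/9) = 4097/18.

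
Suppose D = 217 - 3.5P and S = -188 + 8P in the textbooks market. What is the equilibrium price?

Set D = S: 217 - 3.5P = -188 + 8P.
405 = 11.5P, so P* = 810/23.
Q* = 217 − 3.5(810/23) = 2156/23.

P* = 810/23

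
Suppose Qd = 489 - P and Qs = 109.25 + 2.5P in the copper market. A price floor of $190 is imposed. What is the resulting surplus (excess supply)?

Surplus = 285.25

Equilibrium price would be P* = 108.5, so the floor at 190 binds.
At P = 190: Qd = 299, Qs = 584.25.
Surplus = 584.25 − 299 = 285.25.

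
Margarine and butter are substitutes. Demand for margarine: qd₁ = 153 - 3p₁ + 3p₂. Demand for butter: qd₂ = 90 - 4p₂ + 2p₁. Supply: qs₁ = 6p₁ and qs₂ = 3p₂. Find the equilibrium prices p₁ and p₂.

p₁ = 447/19, p₂ = 372/19

Market 1: 153 - 3p₁ + 3p₂ = 6p₁ → 9p₁ - 3p₂ = 153.
Market 2: 7p₂ - 2p₁ = 90.
Eliminating p₂: 7×(1) + 3×(2) gives 57p₁ = 1341, so p₁ = 447/19.
Back-substitute into (2): p₂ = (90 + 2×447/19) / 7 = 372/19.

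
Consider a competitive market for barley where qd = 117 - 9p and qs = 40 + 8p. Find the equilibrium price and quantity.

Set qd = qs: 117 - 9p = 40 + 8p.
77 = 17p, so p* = 77/17.
q* = 117 − 9(77/17) = 1296/17.

p* = 77/17, q* = 1296/17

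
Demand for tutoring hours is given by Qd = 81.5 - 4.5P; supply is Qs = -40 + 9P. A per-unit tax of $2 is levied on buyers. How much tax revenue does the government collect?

Pre-tax equilibrium: P* = 9, Q* = 41.
Tax on buyers shifts demand to Qd = 81.5 − 4.5(P + 2) = 72.5 - 4.5P.
72.5 - 4.5P = -40 + 9P gives seller price Ps = 25/3; buyers pay Pb = 25/3 + 2 = 31/3.
New quantity: Q = 81.5 − 4.5(31/3) = 35.
Revenue = 2 × 35 = 70.

Tax revenue = 70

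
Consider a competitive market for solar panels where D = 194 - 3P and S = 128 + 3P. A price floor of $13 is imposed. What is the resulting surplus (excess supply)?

Equilibrium price would be P* = 11, so the floor at 13 binds.
At P = 13: D = 155, S = 167.
Surplus = 167 − 155 = 12.

Surplus = 12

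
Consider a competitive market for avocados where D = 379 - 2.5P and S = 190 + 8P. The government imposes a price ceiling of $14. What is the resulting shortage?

Shortage = 42

Equilibrium price would be P* = 18, so the ceiling at 14 binds.
At P = 14: D = 379 − 2.5(14) = 344, S = 190 + 8(14) = 302.
Shortage = 344 − 302 = 42.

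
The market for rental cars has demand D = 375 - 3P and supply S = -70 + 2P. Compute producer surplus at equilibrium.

Equilibrium: 375 - 3P = -70 + 2P gives P* = 89, Q* = 108.
Supply starts at P = 35 (where S = 0).
PS = ½(89 − 35)(108) = 2916.

Producer surplus = 2916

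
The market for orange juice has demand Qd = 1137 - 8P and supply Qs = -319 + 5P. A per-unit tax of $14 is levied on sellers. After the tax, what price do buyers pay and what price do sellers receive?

Pre-tax equilibrium: P* = 112, Q* = 241.
Tax on sellers shifts supply to Qs = -319 + 5(P − 14) = -389 + 5P.
1137 - 8P = -389 + 5P gives buyer price Pb = 1526/13; sellers receive Ps = 1526/13 − 14 = 1344/13.
New quantity: Q = 1137 − 8(1526/13) = 2573/13.

Buyers pay 1526/13, sellers receive 1344/13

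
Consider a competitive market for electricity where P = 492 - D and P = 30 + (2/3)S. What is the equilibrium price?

P* = 214.8

Set the two price expressions equal: 492 - Q = 30 + (2/3)Q.
462 = (5/3)Q, so Q* = 277.2.
P* = 492 − (1)(277.2) = 214.8.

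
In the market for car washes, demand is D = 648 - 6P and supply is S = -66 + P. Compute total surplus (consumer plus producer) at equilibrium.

Total surplus = 756

Equilibrium: 648 - 6P = -66 + P gives P* = 102, Q* = 36.
Demand choke price: P = 108; supply starts at P = 66.
CS = ½(108 − 102)(36) = 108; PS = ½(102 − 66)(36) = 648.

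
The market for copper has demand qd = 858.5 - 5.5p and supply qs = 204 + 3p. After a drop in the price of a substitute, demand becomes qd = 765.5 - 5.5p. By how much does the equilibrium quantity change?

Δq = -558/17

Original equilibrium: p* = 77, q* = 435.
New equilibrium: 765.5 - 5.5p = 204 + 3p, so 561.5 = 8.5p and p' = 1123/17; q' = 765.5 − 5.5(1123/17) = 6837/17.
Change in quantity: 6837/17 − 435 = -558/17.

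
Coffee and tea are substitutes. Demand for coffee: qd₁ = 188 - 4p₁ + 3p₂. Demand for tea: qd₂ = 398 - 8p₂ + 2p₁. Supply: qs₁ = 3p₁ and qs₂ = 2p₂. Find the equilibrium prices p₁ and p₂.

p₁ = 48.03125, p₂ = 49.40625

Market 1: 188 - 4p₁ + 3p₂ = 3p₁ → 7p₁ - 3p₂ = 188.
Market 2: 10p₂ - 2p₁ = 398.
Eliminating p₂: 10×(1) + 3×(2) gives 64p₁ = 3074, so p₁ = 48.03125.
Back-substitute into (2): p₂ = (398 + 2×48.03125) / 10 = 49.40625.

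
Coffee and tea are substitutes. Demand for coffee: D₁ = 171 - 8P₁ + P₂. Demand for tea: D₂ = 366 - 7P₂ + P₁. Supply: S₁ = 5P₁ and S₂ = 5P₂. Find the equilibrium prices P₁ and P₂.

P₁ = 15.6, P₂ = 31.8

Market 1: 171 - 8P₁ + P₂ = 5P₁ → 13P₁ - P₂ = 171.
Market 2: 12P₂ - P₁ = 366.
Eliminating P₂: 12×(1) + 1×(2) gives 155P₁ = 2418, so P₁ = 15.6.
Back-substitute into (2): P₂ = (366 + 1×15.6) / 12 = 31.8.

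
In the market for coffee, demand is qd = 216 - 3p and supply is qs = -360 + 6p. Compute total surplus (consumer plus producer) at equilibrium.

Equilibrium: 216 - 3p = -360 + 6p gives p* = 64, q* = 24.
Demand choke price: p = 72; supply starts at p = 60.
CS = ½(72 − 64)(24) = 96; PS = ½(64 − 60)(24) = 48.

Total surplus = 144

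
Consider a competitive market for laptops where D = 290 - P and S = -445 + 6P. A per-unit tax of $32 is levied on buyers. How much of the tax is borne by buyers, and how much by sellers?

Pre-tax equilibrium: P* = 105, Q* = 185.
Tax on buyers shifts demand to D = 290 − 1(P + 32) = 258 - P.
258 - P = -445 + 6P gives seller price Ps = 703/7; buyers pay Pb = 703/7 + 32 = 927/7.
New quantity: Q = 290 − 1(927/7) = 1103/7.
Buyer burden = 927/7 − 105 = 192/7; seller burden = 105 − 703/7 = 32/7.

Buyers bear 192/7, sellers bear 32/7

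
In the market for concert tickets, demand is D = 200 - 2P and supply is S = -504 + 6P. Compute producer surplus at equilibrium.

Equilibrium: 200 - 2P = -504 + 6P gives P* = 88, Q* = 24.
Supply starts at P = 84 (where S = 0).
PS = ½(88 − 84)(24) = 48.

Producer surplus = 48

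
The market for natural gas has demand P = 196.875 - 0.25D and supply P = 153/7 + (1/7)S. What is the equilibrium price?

P* = 85.5

Set the two price expressions equal: 196.875 - 0.25Q = 153/7 + (1/7)Q.
9801/56 = (11/28)Q, so Q* = 445.5.
P* = 196.875 − (0.25)(445.5) = 85.5.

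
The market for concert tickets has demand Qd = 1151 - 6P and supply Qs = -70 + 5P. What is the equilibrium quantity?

Set Qd = Qs: 1151 - 6P = -70 + 5P.
1221 = 11P, so P* = 111.
Q* = 1151 − 6(111) = 485.

Q* = 485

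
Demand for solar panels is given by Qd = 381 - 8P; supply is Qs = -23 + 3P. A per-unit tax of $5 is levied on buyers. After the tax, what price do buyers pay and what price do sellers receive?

Buyers pay 419/11, sellers receive 364/11

Pre-tax equilibrium: P* = 404/11, Q* = 959/11.
Tax on buyers shifts demand to Qd = 381 − 8(P + 5) = 341 - 8P.
341 - 8P = -23 + 3P gives seller price Ps = 364/11; buyers pay Pb = 364/11 + 5 = 419/11.
New quantity: Q = 381 − 8(419/11) = 839/11.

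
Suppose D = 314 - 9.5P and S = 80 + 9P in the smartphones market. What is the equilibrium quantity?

Q* = 7172/37

Set D = S: 314 - 9.5P = 80 + 9P.
234 = 18.5P, so P* = 468/37.
Q* = 314 − 9.5(468/37) = 7172/37.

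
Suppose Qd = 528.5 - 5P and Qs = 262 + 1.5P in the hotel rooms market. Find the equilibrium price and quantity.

P* = 41, Q* = 323.5

Set Qd = Qs: 528.5 - 5P = 262 + 1.5P.
266.5 = 6.5P, so P* = 41.
Q* = 528.5 − 5(41) = 323.5.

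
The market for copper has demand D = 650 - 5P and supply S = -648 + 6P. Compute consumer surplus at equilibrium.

Equilibrium: 650 - 5P = -648 + 6P gives P* = 118, Q* = 60.
Demand choke price (D = 0): P = 130.
CS = ½(130 − 118)(60) = 360.

Consumer surplus = 360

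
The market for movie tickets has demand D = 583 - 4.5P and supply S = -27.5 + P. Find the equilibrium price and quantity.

Set D = S: 583 - 4.5P = -27.5 + P.
610.5 = 5.5P, so P* = 111.
Q* = 583 − 4.5(111) = 83.5.

P* = 111, Q* = 83.5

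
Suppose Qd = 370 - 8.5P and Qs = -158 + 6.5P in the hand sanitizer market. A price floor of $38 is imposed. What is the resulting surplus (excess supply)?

Surplus = 42

Equilibrium price would be P* = 35.2, so the floor at 38 binds.
At P = 38: Qd = 47, Qs = 89.
Surplus = 89 − 47 = 42.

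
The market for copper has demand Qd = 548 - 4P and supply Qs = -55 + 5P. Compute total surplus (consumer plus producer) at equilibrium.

Total surplus = 17640

Equilibrium: 548 - 4P = -55 + 5P gives P* = 67, Q* = 280.
Demand choke price: P = 137; supply starts at P = 11.
CS = ½(137 − 67)(280) = 9800; PS = ½(67 − 11)(280) = 7840.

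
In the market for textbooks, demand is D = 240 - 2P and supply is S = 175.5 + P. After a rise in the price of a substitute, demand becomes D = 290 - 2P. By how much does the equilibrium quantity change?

ΔQ = 50/3

Original equilibrium: P* = 21.5, Q* = 197.
New equilibrium: 290 - 2P = 175.5 + P, so 114.5 = 3P and P' = 229/6; Q' = 290 − 2(229/6) = 641/3.
Change in quantity: 641/3 − 197 = 50/3.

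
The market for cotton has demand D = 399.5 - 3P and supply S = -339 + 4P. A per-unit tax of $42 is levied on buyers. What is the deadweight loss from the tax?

Deadweight loss = 1512

Pre-tax equilibrium: P* = 105.5, Q* = 83.
Tax on buyers shifts demand to D = 399.5 − 3(P + 42) = 273.5 - 3P.
273.5 - 3P = -339 + 4P gives seller price Ps = 87.5; buyers pay Pb = 87.5 + 42 = 129.5.
New quantity: Q = 399.5 − 3(129.5) = 11.
DWL = ½ × 42 × (83 − 11) = 1512.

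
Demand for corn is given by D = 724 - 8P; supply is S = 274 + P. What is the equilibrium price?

P* = 50

Set D = S: 724 - 8P = 274 + P.
450 = 9P, so P* = 50.
Q* = 724 − 8(50) = 324.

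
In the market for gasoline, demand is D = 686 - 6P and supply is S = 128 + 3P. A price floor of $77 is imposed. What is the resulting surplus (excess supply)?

Surplus = 135

Equilibrium price would be P* = 62, so the floor at 77 binds.
At P = 77: D = 224, S = 359.
Surplus = 359 − 224 = 135.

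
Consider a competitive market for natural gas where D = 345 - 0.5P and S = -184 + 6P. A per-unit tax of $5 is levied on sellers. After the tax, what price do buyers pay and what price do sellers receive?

Buyers pay $86, sellers receive $81

Pre-tax equilibrium: P* = 1058/13, Q* = 3956/13.
Tax on sellers shifts supply to S = -184 + 6(P − 5) = -214 + 6P.
345 - 0.5P = -214 + 6P gives buyer price Pb = 86; sellers receive Ps = 86 − 5 = 81.
New quantity: Q = 345 − 0.5(86) = 302.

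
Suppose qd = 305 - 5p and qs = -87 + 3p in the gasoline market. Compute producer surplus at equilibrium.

Producer surplus = 600

Equilibrium: 305 - 5p = -87 + 3p gives p* = 49, q* = 60.
Supply starts at p = 29 (where qs = 0).
PS = ½(49 − 29)(60) = 600.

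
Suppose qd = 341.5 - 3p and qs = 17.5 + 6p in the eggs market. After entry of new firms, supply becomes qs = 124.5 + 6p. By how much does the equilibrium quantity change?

Δq = 107/3

Original equilibrium: p* = 36, q* = 233.5.
New equilibrium: 341.5 - 3p = 124.5 + 6p, so 217 = 9p and p' = 217/9; q' = 341.5 − 3(217/9) = 1615/6.
Change in quantity: 1615/6 − 233.5 = 107/3.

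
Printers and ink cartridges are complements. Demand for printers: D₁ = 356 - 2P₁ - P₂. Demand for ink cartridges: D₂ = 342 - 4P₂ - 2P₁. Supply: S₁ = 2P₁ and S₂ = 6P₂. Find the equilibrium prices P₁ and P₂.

Market 1: 356 - 2P₁ - P₂ = 2P₁ → 4P₁ + P₂ = 356.
Market 2: 10P₂ + 2P₁ = 342.
Eliminating P₂: 10×(1) − 1×(2) gives 38P₁ = 3218, so P₁ = 1609/19.
Back-substitute into (2): P₂ = (342 − 2×1609/19) / 10 = 328/19.

P₁ = 1609/19, P₂ = 328/19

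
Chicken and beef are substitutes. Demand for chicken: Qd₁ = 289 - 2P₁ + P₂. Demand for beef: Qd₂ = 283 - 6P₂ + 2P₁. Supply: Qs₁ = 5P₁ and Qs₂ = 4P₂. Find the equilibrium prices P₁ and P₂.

Market 1: 289 - 2P₁ + P₂ = 5P₁ → 7P₁ - P₂ = 289.
Market 2: 10P₂ - 2P₁ = 283.
Eliminating P₂: 10×(1) + 1×(2) gives 68P₁ = 3173, so P₁ = 3173/68.
Back-substitute into (2): P₂ = (283 + 2×3173/68) / 10 = 2559/68.

P₁ = 3173/68, P₂ = 2559/68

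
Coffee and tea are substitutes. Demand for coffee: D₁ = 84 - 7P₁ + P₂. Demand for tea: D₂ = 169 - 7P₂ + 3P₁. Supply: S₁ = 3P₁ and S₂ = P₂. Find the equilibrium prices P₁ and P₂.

P₁ = 841/77, P₂ = 1942/77

Market 1: 84 - 7P₁ + P₂ = 3P₁ → 10P₁ - P₂ = 84.
Market 2: 8P₂ - 3P₁ = 169.
Eliminating P₂: 8×(1) + 1×(2) gives 77P₁ = 841, so P₁ = 841/77.
Back-substitute into (2): P₂ = (169 + 3×841/77) / 8 = 1942/77.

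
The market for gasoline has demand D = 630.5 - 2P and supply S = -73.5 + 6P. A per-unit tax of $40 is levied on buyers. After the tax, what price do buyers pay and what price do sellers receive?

Pre-tax equilibrium: P* = 88, Q* = 454.5.
Tax on buyers shifts demand to D = 630.5 − 2(P + 40) = 550.5 - 2P.
550.5 - 2P = -73.5 + 6P gives seller price Ps = 78; buyers pay Pb = 78 + 40 = 118.
New quantity: Q = 630.5 − 2(118) = 394.5.

Buyers pay $118, sellers receive $78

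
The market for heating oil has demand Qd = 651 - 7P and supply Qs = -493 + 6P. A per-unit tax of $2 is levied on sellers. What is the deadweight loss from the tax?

Pre-tax equilibrium: P* = 88, Q* = 35.
Tax on sellers shifts supply to Qs = -493 + 6(P − 2) = -505 + 6P.
651 - 7P = -505 + 6P gives buyer price Pb = 1156/13; sellers receive Ps = 1156/13 − 2 = 1130/13.
New quantity: Q = 651 − 7(1156/13) = 371/13.
DWL = ½ × 2 × (35 − 371/13) = 84/13.

Deadweight loss = 84/13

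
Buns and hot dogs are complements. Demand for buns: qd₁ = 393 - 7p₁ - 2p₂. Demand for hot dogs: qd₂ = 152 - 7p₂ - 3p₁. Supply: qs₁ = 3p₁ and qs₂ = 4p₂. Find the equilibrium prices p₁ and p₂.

p₁ = 4019/104, p₂ = 341/104

Market 1: 393 - 7p₁ - 2p₂ = 3p₁ → 10p₁ + 2p₂ = 393.
Market 2: 11p₂ + 3p₁ = 152.
Eliminating p₂: 11×(1) − 2×(2) gives 104p₁ = 4019, so p₁ = 4019/104.
Back-substitute into (2): p₂ = (152 − 3×4019/104) / 11 = 341/104.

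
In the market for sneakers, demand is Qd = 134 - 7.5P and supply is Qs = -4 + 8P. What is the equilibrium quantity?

Q* = 2084/31

Set Qd = Qs: 134 - 7.5P = -4 + 8P.
138 = 15.5P, so P* = 276/31.
Q* = 134 − 7.5(276/31) = 2084/31.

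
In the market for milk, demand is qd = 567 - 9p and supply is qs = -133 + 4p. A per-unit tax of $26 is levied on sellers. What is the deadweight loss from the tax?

Pre-tax equilibrium: p* = 700/13, q* = 1071/13.
Tax on sellers shifts supply to qs = -133 + 4(p − 26) = -237 + 4p.
567 - 9p = -237 + 4p gives buyer price pb = 804/13; sellers receive ps = 804/13 − 26 = 466/13.
New quantity: q = 567 − 9(804/13) = 135/13.
DWL = ½ × 26 × (1071/13 − 135/13) = 936.

Deadweight loss = 936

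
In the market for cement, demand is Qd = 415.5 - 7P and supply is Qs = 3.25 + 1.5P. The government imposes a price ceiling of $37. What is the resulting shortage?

Shortage = 97.75

Equilibrium price would be P* = 48.5, so the ceiling at 37 binds.
At P = 37: Qd = 415.5 − 7(37) = 156.5, Qs = 3.25 + 1.5(37) = 58.75.
Shortage = 156.5 − 58.75 = 97.75.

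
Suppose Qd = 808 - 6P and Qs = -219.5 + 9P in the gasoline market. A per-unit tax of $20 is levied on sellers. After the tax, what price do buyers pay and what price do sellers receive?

Pre-tax equilibrium: P* = 68.5, Q* = 397.
Tax on sellers shifts supply to Qs = -219.5 + 9(P − 20) = -399.5 + 9P.
808 - 6P = -399.5 + 9P gives buyer price Pb = 80.5; sellers receive Ps = 80.5 − 20 = 60.5.
New quantity: Q = 808 − 6(80.5) = 325.

Buyers pay $80.5, sellers receive $60.5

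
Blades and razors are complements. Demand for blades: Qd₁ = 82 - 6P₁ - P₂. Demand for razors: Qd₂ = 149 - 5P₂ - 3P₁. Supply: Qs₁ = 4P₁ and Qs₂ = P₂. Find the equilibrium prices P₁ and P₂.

P₁ = 343/57, P₂ = 1244/57

Market 1: 82 - 6P₁ - P₂ = 4P₁ → 10P₁ + P₂ = 82.
Market 2: 6P₂ + 3P₁ = 149.
Eliminating P₂: 6×(1) − 1×(2) gives 57P₁ = 343, so P₁ = 343/57.
Back-substitute into (2): P₂ = (149 − 3×343/57) / 6 = 1244/57.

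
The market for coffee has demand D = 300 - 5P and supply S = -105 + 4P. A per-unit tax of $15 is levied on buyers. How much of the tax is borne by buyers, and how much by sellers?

Pre-tax equilibrium: P* = 45, Q* = 75.
Tax on buyers shifts demand to D = 300 − 5(P + 15) = 225 - 5P.
225 - 5P = -105 + 4P gives seller price Ps = 110/3; buyers pay Pb = 110/3 + 15 = 155/3.
New quantity: Q = 300 − 5(155/3) = 125/3.
Buyer burden = 155/3 − 45 = 20/3; seller burden = 45 − 110/3 = 25/3.

Buyers bear 20/3, sellers bear 25/3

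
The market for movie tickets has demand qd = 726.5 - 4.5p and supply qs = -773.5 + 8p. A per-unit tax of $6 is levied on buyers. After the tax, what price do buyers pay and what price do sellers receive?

Buyers pay $123.84, sellers receive $117.84

Pre-tax equilibrium: p* = 120, q* = 186.5.
Tax on buyers shifts demand to qd = 726.5 − 4.5(p + 6) = 699.5 - 4.5p.
699.5 - 4.5p = -773.5 + 8p gives seller price ps = 117.84; buyers pay pb = 117.84 + 6 = 123.84.
New quantity: q = 726.5 − 4.5(123.84) = 169.22.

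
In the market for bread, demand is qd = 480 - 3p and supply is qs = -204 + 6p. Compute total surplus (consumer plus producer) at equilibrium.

Equilibrium: 480 - 3p = -204 + 6p gives p* = 76, q* = 252.
Demand choke price: p = 160; supply starts at p = 34.
CS = ½(160 − 76)(252) = 10584; PS = ½(76 − 34)(252) = 5292.

Total surplus = 15876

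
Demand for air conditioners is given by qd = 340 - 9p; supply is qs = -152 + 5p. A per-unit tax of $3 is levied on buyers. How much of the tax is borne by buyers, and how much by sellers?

Pre-tax equilibrium: p* = 246/7, q* = 166/7.
Tax on buyers shifts demand to qd = 340 − 9(p + 3) = 313 - 9p.
313 - 9p = -152 + 5p gives seller price ps = 465/14; buyers pay pb = 465/14 + 3 = 507/14.
New quantity: q = 340 − 9(507/14) = 197/14.
Buyer burden = 507/14 − 246/7 = 15/14; seller burden = 246/7 − 465/14 = 27/14.

Buyers bear 15/14, sellers bear 27/14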